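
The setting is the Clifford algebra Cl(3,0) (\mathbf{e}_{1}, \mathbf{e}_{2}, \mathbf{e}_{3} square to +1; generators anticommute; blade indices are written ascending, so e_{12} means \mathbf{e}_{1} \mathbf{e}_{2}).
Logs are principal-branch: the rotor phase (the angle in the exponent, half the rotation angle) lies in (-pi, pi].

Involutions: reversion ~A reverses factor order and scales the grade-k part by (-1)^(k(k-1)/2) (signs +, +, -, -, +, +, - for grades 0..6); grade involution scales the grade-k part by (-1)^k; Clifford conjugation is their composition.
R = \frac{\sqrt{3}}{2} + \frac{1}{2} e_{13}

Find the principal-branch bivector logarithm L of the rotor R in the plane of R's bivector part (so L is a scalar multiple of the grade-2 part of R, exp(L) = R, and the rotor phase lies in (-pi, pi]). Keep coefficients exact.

The scalar part of R is \frac{\sqrt{3}}{2}, so the principal-branch rotor phase is pinned; divide the bivector part by its sine to get the unit plane — L is the phase times that plane.
Concretely: cos(phase) = \frac{\sqrt{3}}{2} gives phase = ±\frac{\pi}{6}, and since phase/sin(phase) is even the sign is immaterial: L = (phase/sin(phase)) * <R>_2 = (\frac{\pi}{3}) * <R>_2.
Answer: \frac{\pi}{6} e_{13}


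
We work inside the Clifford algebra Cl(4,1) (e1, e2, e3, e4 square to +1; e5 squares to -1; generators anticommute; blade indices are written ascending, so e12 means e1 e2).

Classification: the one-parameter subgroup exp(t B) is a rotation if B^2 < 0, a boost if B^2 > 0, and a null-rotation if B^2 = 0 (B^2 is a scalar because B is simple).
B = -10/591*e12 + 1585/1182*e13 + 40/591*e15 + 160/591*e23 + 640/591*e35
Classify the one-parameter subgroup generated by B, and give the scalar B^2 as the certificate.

B^2 term by term: the squares give (-10/591)^2*(e12)^2 + (1585/1182)^2*(e13)^2 + (40/591)^2*(e15)^2 + (160/591)^2*(e23)^2 + (640/591)^2*(e35)^2 = 100/349281*(-1) + 2512225/1397124*(-1) + 1600/349281*(+1) + 25600/349281*(-1) + 409600/349281*(+1) = -25/36 (each basis 2-blade squares to minus the product of its generators' squares); cross terms between blades sharing an index anticommute and cancel; the commuting (index-disjoint) pairs give grade-4 terms 2*c*c'*(blade product), which cancel blade by blade — e1235: -12800/349281 + 12800/349281 = 0 — confirming B is simple. So B^2 = -25/36.
Answer: rotation, certificate B^2 = -25/36. No conjugation can change B^2 = -25/36; the sign gives the class.


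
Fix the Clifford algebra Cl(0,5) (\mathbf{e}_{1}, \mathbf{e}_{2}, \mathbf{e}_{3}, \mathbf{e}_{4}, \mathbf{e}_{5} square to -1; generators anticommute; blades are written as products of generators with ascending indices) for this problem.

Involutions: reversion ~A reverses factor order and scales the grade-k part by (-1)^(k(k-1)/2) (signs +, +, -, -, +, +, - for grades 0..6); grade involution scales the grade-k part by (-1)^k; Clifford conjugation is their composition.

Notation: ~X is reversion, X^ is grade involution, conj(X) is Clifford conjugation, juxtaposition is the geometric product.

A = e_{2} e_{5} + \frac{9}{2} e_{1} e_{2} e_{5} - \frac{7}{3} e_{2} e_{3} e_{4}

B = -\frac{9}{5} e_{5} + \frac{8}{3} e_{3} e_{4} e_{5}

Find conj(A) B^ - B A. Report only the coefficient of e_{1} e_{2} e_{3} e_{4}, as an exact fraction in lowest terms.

first term: \frac{9}{5} e_{2} - \frac{81}{10} e_{1} e_{2} - \frac{56}{9} e_{2} e_{5} - \frac{8}{3} e_{2} e_{3} e_{4} + 12 e_{1} e_{2} e_{3} e_{4} - \frac{21}{5} e_{2} e_{3} e_{4} e_{5}
second term: -\frac{9}{5} e_{2} + \frac{81}{10} e_{1} e_{2} - \frac{56}{9} e_{2} e_{5} + \frac{8}{3} e_{2} e_{3} e_{4} - 12 e_{1} e_{2} e_{3} e_{4} - \frac{21}{5} e_{2} e_{3} e_{4} e_{5}
Answer: 24


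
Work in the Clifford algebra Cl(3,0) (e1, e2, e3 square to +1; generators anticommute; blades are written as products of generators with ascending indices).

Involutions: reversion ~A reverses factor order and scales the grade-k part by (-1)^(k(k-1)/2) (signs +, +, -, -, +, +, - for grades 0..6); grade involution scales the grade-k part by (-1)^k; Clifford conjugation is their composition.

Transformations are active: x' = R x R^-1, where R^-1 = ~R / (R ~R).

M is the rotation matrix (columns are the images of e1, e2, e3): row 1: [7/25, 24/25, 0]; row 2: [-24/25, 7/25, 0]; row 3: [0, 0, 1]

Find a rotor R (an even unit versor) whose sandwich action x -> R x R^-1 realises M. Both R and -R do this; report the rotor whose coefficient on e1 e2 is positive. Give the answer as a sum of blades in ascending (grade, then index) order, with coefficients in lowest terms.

Method: write R = a + b12*e1 e2 + b13*e1 e3 + b23*e2 e3 with a^2 + b12^2 + b13^2 + b23^2 = 1 (so R^-1 = ~R). Expanding the columns R e_j ~R gives tr M = 4a^2 - 1 and, from the antisymmetric part, M21 - M12 = -4a*b12, M13 - M31 = 4a*b13, M32 - M23 = -4a*b23.
Here tr M = 39/25, so a^2 = (1 + tr M)/4 = 16/25 and a = ±4/5. Taking a = 4/5: M21 - M12 = -48/25, M13 - M31 = 0, M32 - M23 = 0, giving b12 = 3/5, b13 = 0, b23 = 0, i.e. R = 4/5 + 3/5*e1 e2.
Its e1 e2 coefficient is already positive.
Answer: 4/5 + 3/5*e1 e2. Key observation: the double cover Spin(3) -> SO(3) sends R and -R to the same matrix (trace 39/25 here), so the stated sign of the e1 e2 coefficient is what selects one sheet.


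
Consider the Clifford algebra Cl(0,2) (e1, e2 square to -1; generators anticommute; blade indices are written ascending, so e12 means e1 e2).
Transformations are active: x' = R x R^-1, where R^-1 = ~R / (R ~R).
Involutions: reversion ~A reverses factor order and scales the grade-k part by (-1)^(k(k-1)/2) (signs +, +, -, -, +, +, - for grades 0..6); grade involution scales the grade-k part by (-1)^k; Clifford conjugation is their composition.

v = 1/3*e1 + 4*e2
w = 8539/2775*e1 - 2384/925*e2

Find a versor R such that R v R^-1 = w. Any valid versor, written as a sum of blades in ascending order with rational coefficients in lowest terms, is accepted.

Construction: equal norms (both -145/9) license R = v + w = 9464/2775*e1 + 1316/925*e2 — nothing changes along that direction, while (v - w)/2 changes sign, so v maps onto w.
Answer: 9464/2775*e1 + 1316/925*e2


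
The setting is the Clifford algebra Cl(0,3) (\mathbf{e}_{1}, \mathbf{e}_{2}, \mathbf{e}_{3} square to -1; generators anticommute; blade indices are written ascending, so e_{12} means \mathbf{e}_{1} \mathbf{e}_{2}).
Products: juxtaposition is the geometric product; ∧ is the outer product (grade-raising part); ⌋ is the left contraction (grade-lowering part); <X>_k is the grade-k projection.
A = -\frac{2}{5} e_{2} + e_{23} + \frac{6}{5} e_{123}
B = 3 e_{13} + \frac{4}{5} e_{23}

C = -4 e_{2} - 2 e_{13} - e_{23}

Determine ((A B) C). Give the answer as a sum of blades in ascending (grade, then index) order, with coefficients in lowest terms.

step 1: -\frac{4}{5} - \frac{24}{25} e_{1} + \frac{18}{5} e_{2} + \frac{8}{25} e_{3} - 3 e_{12} + \frac{6}{5} e_{123}
step 2: \frac{72}{5} - \frac{286}{25} e_{1} + \frac{12}{25} e_{2} + \frac{42}{25} e_{3} + \frac{96}{25} e_{12} - \frac{31}{5} e_{13} + \frac{202}{25} e_{23} + \frac{204}{25} e_{123}
Answer: \frac{72}{5} - \frac{286}{25} e_{1} + \frac{12}{25} e_{2} + \frac{42}{25} e_{3} + \frac{96}{25} e_{12} - \frac{31}{5} e_{13} + \frac{202}{25} e_{23} + \frac{204}{25} e_{123}


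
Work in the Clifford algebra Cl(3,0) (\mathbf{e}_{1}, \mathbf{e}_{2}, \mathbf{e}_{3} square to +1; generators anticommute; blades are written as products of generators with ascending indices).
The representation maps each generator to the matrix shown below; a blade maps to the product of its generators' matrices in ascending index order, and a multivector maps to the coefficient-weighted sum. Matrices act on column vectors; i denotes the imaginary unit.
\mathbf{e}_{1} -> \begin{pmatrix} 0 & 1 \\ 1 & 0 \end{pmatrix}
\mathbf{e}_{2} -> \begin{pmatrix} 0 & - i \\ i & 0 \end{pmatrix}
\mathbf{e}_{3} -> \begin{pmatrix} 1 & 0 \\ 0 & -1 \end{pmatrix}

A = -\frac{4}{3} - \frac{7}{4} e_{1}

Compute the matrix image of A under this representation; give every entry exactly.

M = (-\frac{4}{3})*1 + (-\frac{7}{4})*rho(e_{1}), summed entrywise (1 is the identity matrix):
Answer: \begin{pmatrix} - \frac{4}{3} & - \frac{7}{4} \\ - \frac{7}{4} & - \frac{4}{3} \end{pmatrix}


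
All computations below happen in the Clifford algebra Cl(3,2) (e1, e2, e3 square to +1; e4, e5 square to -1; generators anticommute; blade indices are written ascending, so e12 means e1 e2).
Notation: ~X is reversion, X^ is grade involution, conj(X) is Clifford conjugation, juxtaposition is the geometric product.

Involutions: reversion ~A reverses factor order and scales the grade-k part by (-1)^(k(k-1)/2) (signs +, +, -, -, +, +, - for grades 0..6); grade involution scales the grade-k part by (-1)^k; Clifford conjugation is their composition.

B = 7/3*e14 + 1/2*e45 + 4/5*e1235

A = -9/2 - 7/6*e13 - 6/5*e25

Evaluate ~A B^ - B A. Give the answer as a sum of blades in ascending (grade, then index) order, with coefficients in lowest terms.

first term: -24/25*e13 - 21/2*e14 + 3/5*e24 + 14/15*e25 - 49/18*e34 - 9/4*e45 - 18/5*e1235 - 14/5*e1245 + 7/12*e1345
second term: 24/25*e13 - 21/2*e14 + 3/5*e24 - 14/15*e25 - 49/18*e34 - 9/4*e45 - 18/5*e1235 + 14/5*e1245 - 7/12*e1345
Answer: -48/25*e13 + 28/15*e25 - 28/5*e1245 + 7/6*e1345


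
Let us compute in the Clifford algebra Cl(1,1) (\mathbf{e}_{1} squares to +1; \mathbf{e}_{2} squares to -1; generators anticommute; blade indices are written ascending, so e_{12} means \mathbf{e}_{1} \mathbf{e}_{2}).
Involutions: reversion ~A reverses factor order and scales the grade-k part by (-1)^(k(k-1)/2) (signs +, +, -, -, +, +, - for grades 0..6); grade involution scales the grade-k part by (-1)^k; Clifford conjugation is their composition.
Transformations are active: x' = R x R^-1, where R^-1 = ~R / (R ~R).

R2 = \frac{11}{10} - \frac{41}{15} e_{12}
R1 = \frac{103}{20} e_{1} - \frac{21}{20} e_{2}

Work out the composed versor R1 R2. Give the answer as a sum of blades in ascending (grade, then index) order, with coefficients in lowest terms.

Distribute over the terms of R1 (each basis-blade product reordered to ascending indices, repeated generators contracted through their squares):
(\frac{103}{20} e_{1}) R2 = \frac{1133}{200} e_{1} - \frac{4223}{300} e_{2}
(-\frac{21}{20} e_{2}) R2 = \frac{287}{100} e_{1} - \frac{231}{200} e_{2}
Summing the partial products and collecting blades:
Answer: \frac{1707}{200} e_{1} - \frac{9139}{600} e_{2}


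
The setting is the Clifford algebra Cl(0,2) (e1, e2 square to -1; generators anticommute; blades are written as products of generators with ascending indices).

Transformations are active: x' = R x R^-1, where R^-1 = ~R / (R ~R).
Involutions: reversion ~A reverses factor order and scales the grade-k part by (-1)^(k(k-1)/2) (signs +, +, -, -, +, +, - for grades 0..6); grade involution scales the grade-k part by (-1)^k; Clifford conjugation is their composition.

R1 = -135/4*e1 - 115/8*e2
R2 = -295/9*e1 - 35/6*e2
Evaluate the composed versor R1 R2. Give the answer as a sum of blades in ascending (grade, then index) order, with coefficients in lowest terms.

Distribute over the terms of R1 (each basis-blade product reordered to ascending indices, repeated generators contracted through their squares):
(-135/4*e1) R2 = -4425/4 + 1575/8*e1 e2
(-115/8*e2) R2 = -4025/48 - 33925/72*e1 e2
Summing the partial products and collecting blades:
Answer: -57125/48 - 9875/36*e1 e2


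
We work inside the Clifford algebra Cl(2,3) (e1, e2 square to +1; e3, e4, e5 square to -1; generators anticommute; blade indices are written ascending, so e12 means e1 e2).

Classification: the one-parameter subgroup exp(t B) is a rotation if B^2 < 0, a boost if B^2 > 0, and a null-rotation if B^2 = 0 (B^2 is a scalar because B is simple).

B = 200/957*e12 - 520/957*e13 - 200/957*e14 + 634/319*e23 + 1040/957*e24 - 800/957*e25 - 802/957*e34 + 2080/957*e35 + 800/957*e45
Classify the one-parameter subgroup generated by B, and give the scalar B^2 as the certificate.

B^2 term by term: the squares give (200/957)^2*(e12)^2 + (-520/957)^2*(e13)^2 + (-200/957)^2*(e14)^2 + (634/319)^2*(e23)^2 + (1040/957)^2*(e24)^2 + (-800/957)^2*(e25)^2 + (-802/957)^2*(e34)^2 + (2080/957)^2*(e35)^2 + (800/957)^2*(e45)^2 = 40000/915849*(-1) + 270400/915849*(+1) + 40000/915849*(+1) + 401956/101761*(+1) + 1081600/915849*(+1) + 640000/915849*(+1) + 643204/915849*(-1) + 4326400/915849*(-1) + 640000/915849*(-1) = 0 (each basis 2-blade squares to minus the product of its generators' squares); cross terms between blades sharing an index anticommute and cancel; the commuting (index-disjoint) pairs give grade-4 terms 2*c*c'*(blade product), which cancel blade by blade — e1234: -320800/915849 + 1081600/915849 - 253600/305283 = 0; e1235: 832000/915849 - 832000/915849 = 0; e1245: 320000/915849 - 320000/915849 = 0; e1345: -832000/915849 + 832000/915849 = 0; e2345: 1014400/305283 - 4326400/915849 + 1283200/915849 = 0 — confirming B is simple. So B^2 = 0.
Answer: null-rotation, certificate B^2 = 0. The class reads off the invariant scalar 0 directly.


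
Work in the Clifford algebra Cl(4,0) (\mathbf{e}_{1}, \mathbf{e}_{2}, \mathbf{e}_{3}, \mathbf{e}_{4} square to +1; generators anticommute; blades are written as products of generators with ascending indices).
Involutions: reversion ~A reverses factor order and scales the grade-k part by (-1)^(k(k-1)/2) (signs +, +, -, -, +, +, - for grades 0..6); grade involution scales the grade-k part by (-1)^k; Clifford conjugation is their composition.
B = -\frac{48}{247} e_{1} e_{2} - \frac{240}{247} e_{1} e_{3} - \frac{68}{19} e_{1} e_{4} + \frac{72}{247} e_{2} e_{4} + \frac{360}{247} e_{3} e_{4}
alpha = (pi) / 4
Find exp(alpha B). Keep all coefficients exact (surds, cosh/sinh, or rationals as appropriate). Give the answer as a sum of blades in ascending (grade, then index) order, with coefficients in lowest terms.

B^2 term by term: the squares give (-\frac{48}{247})^2*(e_{1} e_{2})^2 + (-\frac{240}{247})^2*(e_{1} e_{3})^2 + (-\frac{68}{19})^2*(e_{1} e_{4})^2 + (\frac{72}{247})^2*(e_{2} e_{4})^2 + (\frac{360}{247})^2*(e_{3} e_{4})^2 = \frac{2304}{61009}*(-1) + \frac{57600}{61009}*(-1) + \frac{4624}{361}*(-1) + \frac{5184}{61009}*(-1) + \frac{129600}{61009}*(-1) = -16 (each basis 2-blade squares to minus the product of its generators' squares); cross terms between blades sharing an index anticommute and cancel; the commuting (index-disjoint) pairs give grade-4 terms 2*c*c'*(blade product), which cancel blade by blade — e_{1} e_{2} e_{3} e_{4}: -\frac{34560}{61009} + \frac{34560}{61009} = 0 — confirming B is simple. So B^2 = -16.
B^2 = -16 — circular case — the even/odd split gives cos and sin: l = 4, alpha*l = \pi, so exp(alpha B) = cos(\pi) + (sin(\pi)/4)*B = -1 + (0)*B.
Answer: -1


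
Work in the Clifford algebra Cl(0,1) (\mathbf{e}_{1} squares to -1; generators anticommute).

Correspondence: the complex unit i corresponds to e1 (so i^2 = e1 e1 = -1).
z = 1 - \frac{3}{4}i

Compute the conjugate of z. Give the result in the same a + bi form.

In blades: z = 1 - \frac{3}{4} e_{1}.
Conjugation here is Clifford conjugation: the scalar is fixed and the grade-1 and grade-2 blades all flip sign, giving 1 + \frac{3}{4} e_{1}; translating back:
Answer: 1 + \frac{3}{4}i


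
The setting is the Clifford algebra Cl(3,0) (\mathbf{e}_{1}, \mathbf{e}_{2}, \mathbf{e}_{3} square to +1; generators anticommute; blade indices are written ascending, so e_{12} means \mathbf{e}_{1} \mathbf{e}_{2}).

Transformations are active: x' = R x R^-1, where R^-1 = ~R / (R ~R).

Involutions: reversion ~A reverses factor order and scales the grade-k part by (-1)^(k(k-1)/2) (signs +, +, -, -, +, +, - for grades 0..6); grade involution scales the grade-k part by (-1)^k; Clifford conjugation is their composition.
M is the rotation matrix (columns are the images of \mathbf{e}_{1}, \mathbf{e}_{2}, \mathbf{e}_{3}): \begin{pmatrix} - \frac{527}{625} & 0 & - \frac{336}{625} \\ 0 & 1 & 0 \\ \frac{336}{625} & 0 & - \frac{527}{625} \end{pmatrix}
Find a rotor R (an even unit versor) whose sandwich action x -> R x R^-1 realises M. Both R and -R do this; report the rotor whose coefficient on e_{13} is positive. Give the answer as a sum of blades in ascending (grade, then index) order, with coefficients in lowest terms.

Method: write R = a + b12*e_{12} + b13*e_{13} + b23*e_{23} with a^2 + b12^2 + b13^2 + b23^2 = 1 (so R^-1 = ~R). Expanding the columns R e_j ~R gives tr M = 4a^2 - 1 and, from the antisymmetric part, M21 - M12 = -4a*b12, M13 - M31 = 4a*b13, M32 - M23 = -4a*b23.
Here tr M = -\frac{429}{625}, so a^2 = (1 + tr M)/4 = \frac{49}{625} and a = ±\frac{7}{25}. Taking a = \frac{7}{25}: M21 - M12 = 0, M13 - M31 = -\frac{672}{625}, M32 - M23 = 0, giving b12 = 0, b13 = -\frac{24}{25}, b23 = 0, i.e. R = \frac{7}{25} - \frac{24}{25} e_{13}.
Its e_{13} coefficient is negative, so report the other preimage -R.
Answer: -\frac{7}{25} + \frac{24}{25} e_{13}. Uniqueness: Spin(3) -> SO(3) maps R and -R to the same rotation of trace -\frac{429}{625}; fixing the sign of the e_{13} coefficient removes the ambiguity.


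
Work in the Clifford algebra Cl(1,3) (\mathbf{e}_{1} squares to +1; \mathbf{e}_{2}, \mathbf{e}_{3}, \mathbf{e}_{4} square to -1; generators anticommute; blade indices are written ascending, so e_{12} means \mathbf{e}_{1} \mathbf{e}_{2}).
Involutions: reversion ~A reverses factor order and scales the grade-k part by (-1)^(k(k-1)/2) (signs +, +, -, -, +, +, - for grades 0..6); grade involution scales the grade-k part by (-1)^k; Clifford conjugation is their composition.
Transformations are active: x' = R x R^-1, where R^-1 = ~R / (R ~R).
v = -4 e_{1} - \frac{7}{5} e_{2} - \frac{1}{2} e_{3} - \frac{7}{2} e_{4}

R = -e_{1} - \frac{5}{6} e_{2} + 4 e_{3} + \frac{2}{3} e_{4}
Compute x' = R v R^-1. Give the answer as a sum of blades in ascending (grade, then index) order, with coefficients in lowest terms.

~R = -e_{1} - \frac{5}{6} e_{2} + 4 e_{3} + \frac{2}{3} e_{4}, and R ~R = -\frac{581}{36}, so R^-1 = ~R / (-\frac{581}{36}).
R v = \frac{43}{6} - \frac{29}{15} e_{12} + \frac{33}{2} e_{13} + \frac{37}{6} e_{14} + \frac{361}{60} e_{23} + \frac{77}{20} e_{24} - \frac{41}{3} e_{34}
Answer: \frac{2840}{581} e_{1} + \frac{6217}{2905} e_{2} - \frac{3547}{1162} e_{3} + \frac{3379}{1162} e_{4}


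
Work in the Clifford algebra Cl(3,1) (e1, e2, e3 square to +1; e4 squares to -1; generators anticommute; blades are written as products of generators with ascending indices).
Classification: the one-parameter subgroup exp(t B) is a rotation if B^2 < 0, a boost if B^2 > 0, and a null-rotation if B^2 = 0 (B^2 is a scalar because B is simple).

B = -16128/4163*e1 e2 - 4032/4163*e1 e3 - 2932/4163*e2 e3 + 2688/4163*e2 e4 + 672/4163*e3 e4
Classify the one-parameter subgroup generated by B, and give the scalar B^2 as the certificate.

B^2 term by term: the squares give (-16128/4163)^2*(e1 e2)^2 + (-4032/4163)^2*(e1 e3)^2 + (-2932/4163)^2*(e2 e3)^2 + (2688/4163)^2*(e2 e4)^2 + (672/4163)^2*(e3 e4)^2 = 260112384/17330569*(-1) + 16257024/17330569*(-1) + 8596624/17330569*(-1) + 7225344/17330569*(+1) + 451584/17330569*(+1) = -16 (each basis 2-blade squares to minus the product of its generators' squares); cross terms between blades sharing an index anticommute and cancel; the commuting (index-disjoint) pairs give grade-4 terms 2*c*c'*(blade product), which cancel blade by blade — e1 e2 e3 e4: -21676032/17330569 + 21676032/17330569 = 0 — confirming B is simple. So B^2 = -16.
Answer: rotation, certificate B^2 = -16. Because -16 is invariant under every versor sandwich, the classification follows from its sign alone.


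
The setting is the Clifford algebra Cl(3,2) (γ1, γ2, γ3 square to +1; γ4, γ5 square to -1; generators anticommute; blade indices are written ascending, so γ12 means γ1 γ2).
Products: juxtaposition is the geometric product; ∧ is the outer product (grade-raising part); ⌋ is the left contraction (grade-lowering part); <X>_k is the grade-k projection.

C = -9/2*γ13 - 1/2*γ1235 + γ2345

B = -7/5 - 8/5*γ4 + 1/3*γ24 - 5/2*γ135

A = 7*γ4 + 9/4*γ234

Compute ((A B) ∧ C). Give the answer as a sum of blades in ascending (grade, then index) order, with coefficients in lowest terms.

step 1: 56/5 + 7/3*γ2 - 3/4*γ3 - 49/5*γ4 + 18/5*γ23 - 63/20*γ234 - 45/8*γ1245 - 35/2*γ1345
step 2: -252/5*γ13 + 21/2*γ123 + 441/10*γ134 - 28/5*γ1235 + 56/5*γ2345 - 49/10*γ12345
Answer: -252/5*γ13 + 21/2*γ123 + 441/10*γ134 - 28/5*γ1235 + 56/5*γ2345 - 49/10*γ12345


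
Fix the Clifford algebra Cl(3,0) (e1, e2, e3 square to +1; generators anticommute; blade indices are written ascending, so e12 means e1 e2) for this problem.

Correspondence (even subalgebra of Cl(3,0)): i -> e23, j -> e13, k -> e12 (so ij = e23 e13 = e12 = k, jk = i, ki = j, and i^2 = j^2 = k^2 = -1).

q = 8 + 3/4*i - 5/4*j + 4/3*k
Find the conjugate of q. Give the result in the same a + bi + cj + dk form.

In blades: q = 8 + 4/3*e12 - 5/4*e13 + 3/4*e23.
Quaternion conjugation is reversion on the even subalgebra: the scalar is fixed and every grade-2 blade flips sign, giving 8 - 4/3*e12 + 5/4*e13 - 3/4*e23; translating back:
Answer: 8 - 3/4*i + 5/4*j - 4/3*k


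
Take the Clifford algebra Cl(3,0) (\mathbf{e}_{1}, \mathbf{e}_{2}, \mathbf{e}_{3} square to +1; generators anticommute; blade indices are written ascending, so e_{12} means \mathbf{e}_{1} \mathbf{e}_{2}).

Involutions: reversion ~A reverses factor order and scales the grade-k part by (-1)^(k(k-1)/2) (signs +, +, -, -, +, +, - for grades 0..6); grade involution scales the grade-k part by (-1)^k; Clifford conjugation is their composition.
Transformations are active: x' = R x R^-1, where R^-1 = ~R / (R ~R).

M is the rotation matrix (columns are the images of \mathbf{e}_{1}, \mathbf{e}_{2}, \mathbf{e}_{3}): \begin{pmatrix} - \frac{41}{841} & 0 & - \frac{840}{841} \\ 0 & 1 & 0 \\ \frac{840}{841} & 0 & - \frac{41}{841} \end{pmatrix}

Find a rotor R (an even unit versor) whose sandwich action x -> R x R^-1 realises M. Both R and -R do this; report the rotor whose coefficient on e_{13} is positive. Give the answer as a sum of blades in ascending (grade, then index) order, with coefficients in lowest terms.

Method: write R = a + b12*e_{12} + b13*e_{13} + b23*e_{23} with a^2 + b12^2 + b13^2 + b23^2 = 1 (so R^-1 = ~R). Expanding the columns R e_j ~R gives tr M = 4a^2 - 1 and, from the antisymmetric part, M21 - M12 = -4a*b12, M13 - M31 = 4a*b13, M32 - M23 = -4a*b23.
Here tr M = \frac{759}{841}, so a^2 = (1 + tr M)/4 = \frac{400}{841} and a = ±\frac{20}{29}. Taking a = \frac{20}{29}: M21 - M12 = 0, M13 - M31 = -\frac{1680}{841}, M32 - M23 = 0, giving b12 = 0, b13 = -\frac{21}{29}, b23 = 0, i.e. R = \frac{20}{29} - \frac{21}{29} e_{13}.
Its e_{13} coefficient is negative, so report the other preimage -R.
Answer: -\frac{20}{29} + \frac{21}{29} e_{13}. Sheet selection: the two-to-one cover makes ±R indistinguishable at the matrix level (trace \frac{759}{841}), so uniqueness comes from the required sign on e_{13}.


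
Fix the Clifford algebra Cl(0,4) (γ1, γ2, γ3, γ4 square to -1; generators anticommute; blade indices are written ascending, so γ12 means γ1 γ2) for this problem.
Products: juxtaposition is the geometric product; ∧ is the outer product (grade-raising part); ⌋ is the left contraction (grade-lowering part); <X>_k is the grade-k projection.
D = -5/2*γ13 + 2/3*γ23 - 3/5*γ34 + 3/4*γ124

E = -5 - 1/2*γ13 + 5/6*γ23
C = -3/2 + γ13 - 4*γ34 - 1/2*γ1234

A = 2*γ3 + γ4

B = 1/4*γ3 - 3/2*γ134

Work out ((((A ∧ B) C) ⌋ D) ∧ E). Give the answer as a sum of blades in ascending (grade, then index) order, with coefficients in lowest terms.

step 1: -1/4*γ34
step 2: -1 - 1/8*γ12 - 1/4*γ14 + 3/8*γ34
step 3: 9/40 - 3/16*γ2 + 3/32*γ4 + 5/2*γ13 - 2/3*γ23 + 3/5*γ34 - 3/4*γ124
step 4: -9/8 + 15/16*γ2 - 15/32*γ4 - 1009/80*γ13 + 169/48*γ23 - 3*γ34 - 3/32*γ123 + 15/4*γ124 - 3/64*γ134 + 5/64*γ234
Answer: -9/8 + 15/16*γ2 - 15/32*γ4 - 1009/80*γ13 + 169/48*γ23 - 3*γ34 - 3/32*γ123 + 15/4*γ124 - 3/64*γ134 + 5/64*γ234


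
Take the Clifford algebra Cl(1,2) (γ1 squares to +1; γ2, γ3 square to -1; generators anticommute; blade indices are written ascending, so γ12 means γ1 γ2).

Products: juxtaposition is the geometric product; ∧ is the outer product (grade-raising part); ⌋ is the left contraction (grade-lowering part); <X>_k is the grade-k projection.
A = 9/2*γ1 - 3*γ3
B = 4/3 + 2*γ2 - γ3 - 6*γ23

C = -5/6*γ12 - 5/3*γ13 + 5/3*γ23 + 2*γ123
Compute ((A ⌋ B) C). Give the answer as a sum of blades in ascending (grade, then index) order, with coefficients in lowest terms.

step 1: -3 + 18*γ2
step 2: -15*γ1 - 30*γ3 + 5/2*γ12 + 41*γ13 - 5*γ23 + 24*γ123
Answer: -15*γ1 - 30*γ3 + 5/2*γ12 + 41*γ13 - 5*γ23 + 24*γ123


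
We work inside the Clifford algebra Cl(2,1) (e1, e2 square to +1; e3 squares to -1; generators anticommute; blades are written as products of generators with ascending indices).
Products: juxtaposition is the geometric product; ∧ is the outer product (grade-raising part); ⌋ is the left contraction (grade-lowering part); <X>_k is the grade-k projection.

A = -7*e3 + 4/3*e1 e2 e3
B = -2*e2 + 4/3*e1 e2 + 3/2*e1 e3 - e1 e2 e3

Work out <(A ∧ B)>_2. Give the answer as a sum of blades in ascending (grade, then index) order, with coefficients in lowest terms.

step 1: -14*e2 e3 - 28/3*e1 e2 e3
step 2: -14*e2 e3
Answer: -14*e2 e3


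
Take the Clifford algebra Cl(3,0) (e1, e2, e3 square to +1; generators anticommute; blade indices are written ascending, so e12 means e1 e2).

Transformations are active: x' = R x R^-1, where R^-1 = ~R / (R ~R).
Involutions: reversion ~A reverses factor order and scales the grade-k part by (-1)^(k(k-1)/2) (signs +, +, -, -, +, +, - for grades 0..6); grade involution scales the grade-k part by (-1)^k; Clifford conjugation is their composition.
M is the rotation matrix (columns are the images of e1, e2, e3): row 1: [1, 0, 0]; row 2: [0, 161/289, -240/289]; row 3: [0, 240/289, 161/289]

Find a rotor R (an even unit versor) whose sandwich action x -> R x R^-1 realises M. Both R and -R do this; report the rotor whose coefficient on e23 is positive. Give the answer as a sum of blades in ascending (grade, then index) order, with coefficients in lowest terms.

Method: write R = a + b12*e12 + b13*e13 + b23*e23 with a^2 + b12^2 + b13^2 + b23^2 = 1 (so R^-1 = ~R). Expanding the columns R e_j ~R gives tr M = 4a^2 - 1 and, from the antisymmetric part, M21 - M12 = -4a*b12, M13 - M31 = 4a*b13, M32 - M23 = -4a*b23.
Here tr M = 611/289, so a^2 = (1 + tr M)/4 = 225/289 and a = ±15/17. Taking a = 15/17: M21 - M12 = 0, M13 - M31 = 0, M32 - M23 = 480/289, giving b12 = 0, b13 = 0, b23 = -8/17, i.e. R = 15/17 - 8/17*e23.
Its e23 coefficient is negative, so report the other preimage -R.
Answer: -15/17 + 8/17*e23. Sheet selection: the two-to-one cover makes ±R indistinguishable at the matrix level (trace 611/289), so uniqueness comes from the required sign on e23.


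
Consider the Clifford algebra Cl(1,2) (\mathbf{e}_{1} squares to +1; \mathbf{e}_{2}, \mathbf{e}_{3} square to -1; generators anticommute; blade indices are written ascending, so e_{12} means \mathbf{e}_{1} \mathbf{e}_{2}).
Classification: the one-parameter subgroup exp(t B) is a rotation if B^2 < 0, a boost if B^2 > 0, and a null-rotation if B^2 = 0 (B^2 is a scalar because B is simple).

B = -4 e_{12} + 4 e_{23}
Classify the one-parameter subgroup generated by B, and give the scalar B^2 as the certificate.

B^2 term by term: the squares give (-4)^2*(e_{12})^2 + (4)^2*(e_{23})^2 = 16*(+1) + 16*(-1) = 0 (each basis 2-blade squares to minus the product of its generators' squares); cross terms between blades sharing an index anticommute and cancel. So B^2 = 0.
Answer: null-rotation, certificate B^2 = 0. The invariant at work: B^2 = 0 is unchanged by conjugation, hence its sign classifies the subgroup whatever basis B is written in.


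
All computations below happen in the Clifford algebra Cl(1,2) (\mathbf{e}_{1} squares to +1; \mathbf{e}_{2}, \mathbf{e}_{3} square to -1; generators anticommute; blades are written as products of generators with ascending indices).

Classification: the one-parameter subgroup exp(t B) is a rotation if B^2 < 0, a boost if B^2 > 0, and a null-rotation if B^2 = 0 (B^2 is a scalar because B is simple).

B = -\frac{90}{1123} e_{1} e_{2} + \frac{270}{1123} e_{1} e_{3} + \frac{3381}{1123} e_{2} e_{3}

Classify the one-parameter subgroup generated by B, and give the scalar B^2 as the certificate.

B^2 term by term: the squares give (-\frac{90}{1123})^2*(e_{1} e_{2})^2 + (\frac{270}{1123})^2*(e_{1} e_{3})^2 + (\frac{3381}{1123})^2*(e_{2} e_{3})^2 = \frac{8100}{1261129}*(+1) + \frac{72900}{1261129}*(+1) + \frac{11431161}{1261129}*(-1) = -9 (each basis 2-blade squares to minus the product of its generators' squares); cross terms between blades sharing an index anticommute and cancel. So B^2 = -9.
Answer: rotation, certificate B^2 = -9. Why this suffices: the scalar -9 survives any versor conjugation, so its sign alone determines the class however B is presented.


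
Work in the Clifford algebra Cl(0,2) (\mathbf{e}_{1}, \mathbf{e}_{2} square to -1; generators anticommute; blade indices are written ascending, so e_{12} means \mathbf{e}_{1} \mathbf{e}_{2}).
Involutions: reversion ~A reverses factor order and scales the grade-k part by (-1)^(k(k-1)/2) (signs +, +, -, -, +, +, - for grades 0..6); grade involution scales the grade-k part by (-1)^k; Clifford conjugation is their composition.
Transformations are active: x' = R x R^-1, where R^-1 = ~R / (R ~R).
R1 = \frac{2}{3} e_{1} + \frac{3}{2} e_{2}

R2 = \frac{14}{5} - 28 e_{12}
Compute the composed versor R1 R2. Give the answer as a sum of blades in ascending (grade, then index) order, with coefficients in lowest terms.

Distribute over the terms of R1 (each basis-blade product reordered to ascending indices, repeated generators contracted through their squares):
(\frac{2}{3} e_{1}) R2 = \frac{28}{15} e_{1} + \frac{56}{3} e_{2}
(\frac{3}{2} e_{2}) R2 = -42 e_{1} + \frac{21}{5} e_{2}
Summing the partial products and collecting blades:
Answer: -\frac{602}{15} e_{1} + \frac{343}{15} e_{2}


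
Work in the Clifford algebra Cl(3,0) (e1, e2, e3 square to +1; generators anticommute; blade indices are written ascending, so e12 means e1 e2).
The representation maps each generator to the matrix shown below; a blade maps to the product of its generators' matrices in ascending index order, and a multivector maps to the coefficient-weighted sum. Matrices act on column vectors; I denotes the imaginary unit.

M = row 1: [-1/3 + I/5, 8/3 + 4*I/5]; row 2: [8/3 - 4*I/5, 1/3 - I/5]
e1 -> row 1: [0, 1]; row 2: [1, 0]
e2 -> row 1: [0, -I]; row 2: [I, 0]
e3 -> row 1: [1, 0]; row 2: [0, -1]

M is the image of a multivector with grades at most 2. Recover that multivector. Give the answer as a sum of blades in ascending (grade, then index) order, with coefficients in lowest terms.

Method: 1, rho(e1), rho(e2), rho(e3) form a trace-orthogonal basis of the 2x2 complex matrices (tr(X Y) = 2 if X = Y, else 0), so M = m0*1 + m1*rho(e1) + m2*rho(e2) + m3*rho(e3) with m0 = tr(M)/2 = 0, m1 = tr(M rho(e1))/2 = 8/3, m2 = tr(M rho(e2))/2 = -4/5, m3 = tr(M rho(e3))/2 = -1/3 + I/5.
Multiplying table entries, the bivector images are rho(e12) = I*rho(e3), rho(e13) = -I*rho(e2), rho(e23) = I*rho(e1); with real blade coefficients the real parts of m0..m3 are the coefficients of 1, e1, e2, e3 and the imaginary parts give the bivectors (e23: Im m1, e13: -Im m2, e12: Im m3).
Answer: 8/3*e1 - 4/5*e2 - 1/3*e3 + 1/5*e12


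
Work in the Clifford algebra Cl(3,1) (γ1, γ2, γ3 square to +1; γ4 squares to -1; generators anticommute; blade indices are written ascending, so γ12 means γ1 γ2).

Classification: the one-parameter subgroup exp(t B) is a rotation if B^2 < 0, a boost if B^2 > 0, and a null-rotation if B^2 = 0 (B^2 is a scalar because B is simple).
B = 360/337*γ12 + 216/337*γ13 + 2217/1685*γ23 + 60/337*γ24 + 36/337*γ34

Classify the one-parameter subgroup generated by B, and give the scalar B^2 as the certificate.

B^2 term by term: the squares give (360/337)^2*(γ12)^2 + (216/337)^2*(γ13)^2 + (2217/1685)^2*(γ23)^2 + (60/337)^2*(γ24)^2 + (36/337)^2*(γ34)^2 = 129600/113569*(-1) + 46656/113569*(-1) + 4915089/2839225*(-1) + 3600/113569*(+1) + 1296/113569*(+1) = -81/25 (each basis 2-blade squares to minus the product of its generators' squares); cross terms between blades sharing an index anticommute and cancel; the commuting (index-disjoint) pairs give grade-4 terms 2*c*c'*(blade product), which cancel blade by blade — γ1234: 25920/113569 - 25920/113569 = 0 — confirming B is simple. So B^2 = -81/25.
Answer: rotation, certificate B^2 = -81/25. Note: conjugating B changes its blade decomposition but never the scalar B^2 = -81/25, whose sign settles the classification.


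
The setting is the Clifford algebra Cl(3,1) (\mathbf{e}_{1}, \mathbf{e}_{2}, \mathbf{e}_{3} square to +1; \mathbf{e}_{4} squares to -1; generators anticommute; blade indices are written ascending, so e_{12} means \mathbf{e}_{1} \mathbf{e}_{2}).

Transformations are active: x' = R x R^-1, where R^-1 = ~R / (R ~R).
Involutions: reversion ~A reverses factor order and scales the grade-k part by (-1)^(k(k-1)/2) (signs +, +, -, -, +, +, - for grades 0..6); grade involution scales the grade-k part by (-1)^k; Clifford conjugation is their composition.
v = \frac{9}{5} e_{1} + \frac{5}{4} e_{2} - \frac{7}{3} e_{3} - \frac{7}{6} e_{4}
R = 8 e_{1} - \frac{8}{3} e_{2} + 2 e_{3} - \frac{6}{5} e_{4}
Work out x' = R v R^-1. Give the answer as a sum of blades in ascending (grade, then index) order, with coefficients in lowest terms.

~R = 8 e_{1} - \frac{8}{3} e_{2} + 2 e_{3} - \frac{6}{5} e_{4}, and R ~R = \frac{16576}{225}, so R^-1 = ~R / (\frac{16576}{225}).
R v = 5 + \frac{74}{5} e_{12} - \frac{334}{15} e_{13} - \frac{538}{75} e_{14} + \frac{67}{18} e_{23} + \frac{83}{18} e_{24} - \frac{77}{15} e_{34}
Answer: -\frac{3699}{5180} e_{1} - \frac{835}{518} e_{2} + \frac{32383}{12432} e_{3} + \frac{12479}{12432} e_{4}


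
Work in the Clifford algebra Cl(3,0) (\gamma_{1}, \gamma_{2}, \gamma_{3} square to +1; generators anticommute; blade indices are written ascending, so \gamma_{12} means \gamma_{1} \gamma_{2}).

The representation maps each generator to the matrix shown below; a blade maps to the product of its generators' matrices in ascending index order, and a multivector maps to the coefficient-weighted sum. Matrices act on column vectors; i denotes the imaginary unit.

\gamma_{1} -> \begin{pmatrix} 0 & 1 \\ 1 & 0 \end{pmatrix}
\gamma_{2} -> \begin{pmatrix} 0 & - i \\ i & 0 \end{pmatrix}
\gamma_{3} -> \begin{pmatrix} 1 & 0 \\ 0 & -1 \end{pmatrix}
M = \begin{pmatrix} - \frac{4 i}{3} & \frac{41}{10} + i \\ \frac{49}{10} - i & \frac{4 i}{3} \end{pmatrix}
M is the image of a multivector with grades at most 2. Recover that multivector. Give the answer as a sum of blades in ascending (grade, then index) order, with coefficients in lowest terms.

Method: 1, rho(\gamma_{1}), rho(\gamma_{2}), rho(\gamma_{3}) form a trace-orthogonal basis of the 2x2 complex matrices (tr(X Y) = 2 if X = Y, else 0), so M = m0*1 + m1*rho(\gamma_{1}) + m2*rho(\gamma_{2}) + m3*rho(\gamma_{3}) with m0 = tr(M)/2 = 0, m1 = tr(M rho(\gamma_{1}))/2 = \frac{9}{2}, m2 = tr(M rho(\gamma_{2}))/2 = -1 - \frac{2 i}{5}, m3 = tr(M rho(\gamma_{3}))/2 = - \frac{4 i}{3}.
Multiplying table entries, the bivector images are rho(\gamma_{12}) = i*rho(\gamma_{3}), rho(\gamma_{13}) = -i*rho(\gamma_{2}), rho(\gamma_{23}) = i*rho(\gamma_{1}); with real blade coefficients the real parts of m0..m3 are the coefficients of 1, \gamma_{1}, \gamma_{2}, \gamma_{3} and the imaginary parts give the bivectors (\gamma_{23}: Im m1, \gamma_{13}: -Im m2, \gamma_{12}: Im m3).
Answer: \frac{9}{2} \gamma_{1} - \gamma_{2} - \frac{4}{3} \gamma_{12} + \frac{2}{5} \gamma_{13}


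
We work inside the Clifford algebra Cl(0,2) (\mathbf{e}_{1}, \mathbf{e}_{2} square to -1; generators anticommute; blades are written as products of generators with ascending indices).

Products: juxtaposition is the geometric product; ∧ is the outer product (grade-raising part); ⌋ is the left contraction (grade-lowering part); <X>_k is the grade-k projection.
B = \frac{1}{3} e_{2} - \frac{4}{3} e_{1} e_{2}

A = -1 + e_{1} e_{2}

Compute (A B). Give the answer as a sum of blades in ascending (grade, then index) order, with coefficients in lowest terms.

step 1: \frac{4}{3} - \frac{1}{3} e_{1} - \frac{1}{3} e_{2} + \frac{4}{3} e_{1} e_{2}
Answer: \frac{4}{3} - \frac{1}{3} e_{1} - \frac{1}{3} e_{2} + \frac{4}{3} e_{1} e_{2}


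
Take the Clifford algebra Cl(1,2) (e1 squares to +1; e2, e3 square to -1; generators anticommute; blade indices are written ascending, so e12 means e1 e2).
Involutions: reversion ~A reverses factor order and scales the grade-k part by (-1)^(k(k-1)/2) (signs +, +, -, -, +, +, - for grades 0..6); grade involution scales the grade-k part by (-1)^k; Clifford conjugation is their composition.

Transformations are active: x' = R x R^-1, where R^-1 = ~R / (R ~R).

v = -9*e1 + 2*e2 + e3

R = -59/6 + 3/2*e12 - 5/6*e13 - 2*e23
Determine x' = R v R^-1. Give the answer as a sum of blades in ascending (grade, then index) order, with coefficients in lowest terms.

~R = -59/6 - 3/2*e12 + 5/6*e13 + 2*e23, and R ~R = 391/4, so R^-1 = ~R / (391/4).
R v = 259/3*e1 - 25/6*e2 - 64/3*e3 + 127/6*e123
Answer: -32501/3519*e1 - 1786/1173*e2 + 547/207*e3


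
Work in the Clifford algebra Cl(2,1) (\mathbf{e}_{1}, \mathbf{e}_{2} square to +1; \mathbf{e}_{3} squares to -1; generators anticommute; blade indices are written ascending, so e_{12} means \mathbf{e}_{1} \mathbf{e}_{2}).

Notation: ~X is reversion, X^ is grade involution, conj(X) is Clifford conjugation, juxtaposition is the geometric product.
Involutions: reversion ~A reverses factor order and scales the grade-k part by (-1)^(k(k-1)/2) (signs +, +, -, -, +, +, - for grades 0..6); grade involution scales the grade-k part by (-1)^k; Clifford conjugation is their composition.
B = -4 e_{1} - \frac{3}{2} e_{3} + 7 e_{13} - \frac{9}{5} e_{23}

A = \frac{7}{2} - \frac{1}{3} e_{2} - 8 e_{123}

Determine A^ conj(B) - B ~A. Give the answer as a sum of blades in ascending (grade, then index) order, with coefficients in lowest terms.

first term: \frac{142}{5} e_{1} + 56 e_{2} + \frac{117}{20} e_{3} - \frac{40}{3} e_{12} - \frac{49}{2} e_{13} + \frac{194}{5} e_{23} + \frac{7}{3} e_{123}
second term: -\frac{142}{5} e_{1} - 56 e_{2} - \frac{117}{20} e_{3} + \frac{40}{3} e_{12} + \frac{49}{2} e_{13} - \frac{194}{5} e_{23} + \frac{7}{3} e_{123}
Answer: \frac{284}{5} e_{1} + 112 e_{2} + \frac{117}{10} e_{3} - \frac{80}{3} e_{12} - 49 e_{13} + \frac{388}{5} e_{23}


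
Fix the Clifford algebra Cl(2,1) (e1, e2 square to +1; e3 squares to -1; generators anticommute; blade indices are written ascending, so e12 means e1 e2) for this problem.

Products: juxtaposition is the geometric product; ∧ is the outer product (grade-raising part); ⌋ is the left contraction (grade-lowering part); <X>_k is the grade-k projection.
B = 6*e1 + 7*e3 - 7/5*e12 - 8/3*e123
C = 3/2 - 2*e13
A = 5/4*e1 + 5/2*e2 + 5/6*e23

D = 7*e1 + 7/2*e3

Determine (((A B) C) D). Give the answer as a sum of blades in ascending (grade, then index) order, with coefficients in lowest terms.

step 1: 15/2 + 23/18*e1 - 91/12*e2 - 15*e12 + 199/12*e13 + 85/6*e23 + 5*e123
step 2: -263/12 + 23/12*e1 - 11/8*e2 - 23/9*e3 + 35/6*e12 + 79/8*e13 - 35/4*e23 - 23/3*e123
step 3: 805/36 - 9023/48*e1 - 245/24*e2 - 875/6*e3 + 875/24*e12 + 1771/72*e13 - 2807/48*e23 - 245/6*e123
Answer: 805/36 - 9023/48*e1 - 245/24*e2 - 875/6*e3 + 875/24*e12 + 1771/72*e13 - 2807/48*e23 - 245/6*e123


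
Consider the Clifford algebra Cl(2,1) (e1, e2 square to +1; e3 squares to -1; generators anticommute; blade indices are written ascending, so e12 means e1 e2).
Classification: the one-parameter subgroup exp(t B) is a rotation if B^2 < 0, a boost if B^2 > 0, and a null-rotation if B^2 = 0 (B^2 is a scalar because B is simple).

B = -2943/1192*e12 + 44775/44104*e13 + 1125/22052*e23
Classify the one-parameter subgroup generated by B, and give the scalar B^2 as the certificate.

B^2 term by term: the squares give (-2943/1192)^2*(e12)^2 + (44775/44104)^2*(e13)^2 + (1125/22052)^2*(e23)^2 = 8661249/1420864*(-1) + 2004800625/1945162816*(+1) + 1265625/486290704*(+1) = -81/16 (each basis 2-blade squares to minus the product of its generators' squares); cross terms between blades sharing an index anticommute and cancel. So B^2 = -81/16.
Answer: rotation, certificate B^2 = -81/16. The class reads off the invariant scalar -81/16 directly.
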